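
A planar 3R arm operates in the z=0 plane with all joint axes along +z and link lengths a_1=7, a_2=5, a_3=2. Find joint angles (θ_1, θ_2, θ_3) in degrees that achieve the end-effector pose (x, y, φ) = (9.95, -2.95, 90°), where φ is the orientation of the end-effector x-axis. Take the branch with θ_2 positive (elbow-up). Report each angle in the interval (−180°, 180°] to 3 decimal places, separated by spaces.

-44.997 44.991 90.006

wrist centre = target − a_3·(cos φ, sin φ) = (9.9500, -4.9500)
cos θ_2 = (123.5050−7²−5²)/(2·7·5) = 0.7072; θ_2 = 44.9913° (elbow-up)
β = atan2(-4.9500,9.9500) = -26.4498°; ψ = atan2(3.5350,10.5361) = 18.5473°
θ_1 = β − ψ = -44.9971°
θ_3 = φ − θ_1 − θ_2 = 90.0058° (wrapped to (-180°,180°])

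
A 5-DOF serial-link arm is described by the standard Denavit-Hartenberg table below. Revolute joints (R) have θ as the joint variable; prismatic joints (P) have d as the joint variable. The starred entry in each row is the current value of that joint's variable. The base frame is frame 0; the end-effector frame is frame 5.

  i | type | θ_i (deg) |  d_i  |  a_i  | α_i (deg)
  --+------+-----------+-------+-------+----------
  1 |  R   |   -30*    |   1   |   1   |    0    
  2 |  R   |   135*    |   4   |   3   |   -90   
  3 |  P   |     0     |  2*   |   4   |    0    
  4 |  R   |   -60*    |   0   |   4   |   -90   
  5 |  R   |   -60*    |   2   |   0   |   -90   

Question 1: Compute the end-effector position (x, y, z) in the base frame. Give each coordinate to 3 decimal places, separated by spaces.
after link 1: o_1 = (0.8660, -0.5000, 1.0000)
after link 2: o_2 = (0.0896, 2.3978, 5.0000)
after link 3: o_3 = (-2.8776, 5.7438, 5.0000)
after link 4: o_4 = (-3.3952, 7.6757, 8.4641)
after link 5: o_5 = (-3.8435, 9.3487, 7.4641)

-3.843 9.349 7.464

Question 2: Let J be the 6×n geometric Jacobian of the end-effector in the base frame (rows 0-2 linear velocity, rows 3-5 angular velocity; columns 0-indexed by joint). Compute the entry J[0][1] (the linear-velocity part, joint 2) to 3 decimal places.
axis z_1 = (0.0000,0.0000,1.0000); lever o_n−o_1 = (-4.7095,9.8487,6.4641)
cross product → J_v[:, 1] = (-9.8487,-4.7095,0.0000)
J_ω[:, 1] = z_1
entry J[0][1] = -9.8487

-9.849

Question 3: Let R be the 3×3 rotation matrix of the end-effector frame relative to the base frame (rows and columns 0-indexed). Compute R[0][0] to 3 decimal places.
End-effector x-axis (col 0 of R) = (-0.9012,0.0173,0.4330)
R[0][0] = -0.9012

-0.901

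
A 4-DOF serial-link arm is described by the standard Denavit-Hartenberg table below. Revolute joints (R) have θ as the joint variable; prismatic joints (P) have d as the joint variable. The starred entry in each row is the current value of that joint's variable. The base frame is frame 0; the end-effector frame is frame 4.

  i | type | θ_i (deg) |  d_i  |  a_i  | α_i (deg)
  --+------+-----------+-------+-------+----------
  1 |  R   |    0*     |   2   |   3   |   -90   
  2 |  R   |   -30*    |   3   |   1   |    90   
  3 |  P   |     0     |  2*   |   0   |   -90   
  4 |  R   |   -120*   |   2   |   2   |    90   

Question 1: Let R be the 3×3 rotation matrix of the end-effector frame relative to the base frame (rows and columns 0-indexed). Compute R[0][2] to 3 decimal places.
End-effector z-axis (col 2 of R) = (-0.5000,0.0000,-0.8660)
R[0][2] = -0.5000

-0.500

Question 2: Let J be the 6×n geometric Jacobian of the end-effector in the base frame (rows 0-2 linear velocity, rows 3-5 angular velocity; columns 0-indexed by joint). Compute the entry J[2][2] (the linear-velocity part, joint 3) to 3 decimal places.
prismatic axis z_2 = (-0.5000,0.0000,0.8660)
J_v[:, 2] = z_2; J_ω[:, 2] = (0,0,0)
entry J[2][2] = 0.8660

0.866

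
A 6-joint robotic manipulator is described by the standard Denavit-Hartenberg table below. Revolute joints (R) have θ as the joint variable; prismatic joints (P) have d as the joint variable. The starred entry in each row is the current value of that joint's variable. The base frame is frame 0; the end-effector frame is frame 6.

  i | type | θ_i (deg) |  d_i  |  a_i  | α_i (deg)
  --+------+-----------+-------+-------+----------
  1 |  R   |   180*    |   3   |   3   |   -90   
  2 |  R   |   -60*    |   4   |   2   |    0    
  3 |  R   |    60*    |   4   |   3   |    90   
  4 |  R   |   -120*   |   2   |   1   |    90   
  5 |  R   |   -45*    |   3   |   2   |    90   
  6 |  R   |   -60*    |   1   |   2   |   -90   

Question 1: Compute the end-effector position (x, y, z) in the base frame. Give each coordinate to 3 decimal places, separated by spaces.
after link 1: o_1 = (-3.0000, 0.0000, 3.0000)
after link 2: o_2 = (-4.0000, -4.0000, 4.7321)
after link 3: o_3 = (-7.0000, -8.0000, 4.7321)
after link 4: o_4 = (-6.5000, -7.1340, 6.7321)
after link 5: o_5 = (-3.1948, -7.4092, 5.3178)
after link 6: o_6 = (-4.6948, -6.5432, 3.9036)

-4.695 -6.543 3.904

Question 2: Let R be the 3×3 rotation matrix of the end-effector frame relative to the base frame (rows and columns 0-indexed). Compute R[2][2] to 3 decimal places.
End-effector z-axis (col 2 of R) = (0.7392,0.2803,-0.6124)
R[2][2] = -0.6124

-0.612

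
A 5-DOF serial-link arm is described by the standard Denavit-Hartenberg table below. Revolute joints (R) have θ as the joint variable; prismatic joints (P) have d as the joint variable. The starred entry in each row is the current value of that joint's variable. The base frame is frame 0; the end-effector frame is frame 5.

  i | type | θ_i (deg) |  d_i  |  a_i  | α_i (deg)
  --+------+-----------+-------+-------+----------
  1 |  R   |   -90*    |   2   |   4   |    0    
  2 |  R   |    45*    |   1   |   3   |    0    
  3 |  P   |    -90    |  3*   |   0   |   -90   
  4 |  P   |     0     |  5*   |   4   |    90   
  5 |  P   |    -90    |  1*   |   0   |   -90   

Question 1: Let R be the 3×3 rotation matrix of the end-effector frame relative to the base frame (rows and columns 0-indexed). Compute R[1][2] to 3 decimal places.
-0.707

End-effector z-axis (col 2 of R) = (-0.7071,-0.7071,0.0000)
R[1][2] = -0.7071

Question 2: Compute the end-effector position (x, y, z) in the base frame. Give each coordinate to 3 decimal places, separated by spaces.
after link 1: o_1 = (0.0000, -4.0000, 2.0000)
after link 2: o_2 = (2.1213, -6.1213, 3.0000)
after link 3: o_3 = (2.1213, -6.1213, 6.0000)
after link 4: o_4 = (2.8284, -12.4853, 6.0000)
after link 5: o_5 = (2.8284, -12.4853, 7.0000)

2.828 -12.485 7.000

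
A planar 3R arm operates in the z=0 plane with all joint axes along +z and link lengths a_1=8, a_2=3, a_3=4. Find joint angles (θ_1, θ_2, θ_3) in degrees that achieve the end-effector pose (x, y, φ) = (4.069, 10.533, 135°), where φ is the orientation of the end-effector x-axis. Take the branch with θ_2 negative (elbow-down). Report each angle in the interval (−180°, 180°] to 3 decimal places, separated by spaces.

wrist centre = target − a_3·(cos φ, sin φ) = (6.8974, 7.7046)
cos θ_2 = (106.9349−8²−3²)/(2·8·3) = 0.7070; θ_2 = -45.0104° (elbow-down)
β = atan2(7.7046,6.8974) = 48.1639°; ψ = atan2(-2.1217,10.1209) = -11.8398°
θ_1 = β − ψ = 60.0037°
θ_3 = φ − θ_1 − θ_2 = 120.0068° (wrapped to (-180°,180°])

60.004 -45.010 120.007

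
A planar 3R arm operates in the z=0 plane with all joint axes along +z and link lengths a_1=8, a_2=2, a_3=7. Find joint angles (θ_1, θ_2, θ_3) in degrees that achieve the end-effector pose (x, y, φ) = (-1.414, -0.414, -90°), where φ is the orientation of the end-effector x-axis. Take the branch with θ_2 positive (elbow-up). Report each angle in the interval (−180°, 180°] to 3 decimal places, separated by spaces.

89.997 134.994 45.009

wrist centre = target − a_3·(cos φ, sin φ) = (-1.4140, 6.5860)
cos θ_2 = (45.3748−8²−2²)/(2·8·2) = -0.7070; θ_2 = 134.9944° (elbow-up)
β = atan2(6.5860,-1.4140) = 102.1173°; ψ = atan2(1.4144,6.5859) = 12.1204°
θ_1 = β − ψ = 89.9969°
θ_3 = φ − θ_1 − θ_2 = 45.0087° (wrapped to (-180°,180°])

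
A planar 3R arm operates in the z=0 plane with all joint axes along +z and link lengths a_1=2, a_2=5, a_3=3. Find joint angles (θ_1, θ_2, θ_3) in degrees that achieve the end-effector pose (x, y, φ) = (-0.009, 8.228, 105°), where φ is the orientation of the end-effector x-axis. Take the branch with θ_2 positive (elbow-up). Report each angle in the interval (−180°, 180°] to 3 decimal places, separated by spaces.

wrist centre = target − a_3·(cos φ, sin φ) = (0.7675, 5.3302)
cos θ_2 = (29.0003−2²−5²)/(2·2·5) = 0.0000; θ_2 = 89.9992° (elbow-up)
β = atan2(5.3302,0.7675) = 81.8067°; ψ = atan2(5.0000,2.0001) = 68.1979°
θ_1 = β − ψ = 13.6088°
θ_3 = φ − θ_1 − θ_2 = 1.3920° (wrapped to (-180°,180°])

13.609 89.999 1.392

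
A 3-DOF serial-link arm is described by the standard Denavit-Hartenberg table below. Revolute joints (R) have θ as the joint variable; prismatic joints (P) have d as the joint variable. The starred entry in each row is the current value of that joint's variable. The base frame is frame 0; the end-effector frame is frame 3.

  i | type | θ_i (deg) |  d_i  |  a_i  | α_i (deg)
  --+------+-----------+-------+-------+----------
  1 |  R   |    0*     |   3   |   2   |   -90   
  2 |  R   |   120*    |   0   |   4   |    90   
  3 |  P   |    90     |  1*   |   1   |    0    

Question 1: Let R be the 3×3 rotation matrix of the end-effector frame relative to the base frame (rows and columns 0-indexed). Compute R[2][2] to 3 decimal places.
-0.500

End-effector z-axis (col 2 of R) = (0.8660,0.0000,-0.5000)
R[2][2] = -0.5000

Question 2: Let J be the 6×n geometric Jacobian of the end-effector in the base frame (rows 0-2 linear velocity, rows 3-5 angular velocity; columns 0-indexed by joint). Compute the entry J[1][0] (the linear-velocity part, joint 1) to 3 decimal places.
0.866

axis z_0 = ẑ; lever o_n−o_0 = (0.8660,1.0000,-0.9641)
cross product → J_v[:, 0] = (-1.0000,0.8660,0.0000)
J_ω[:, 0] = z_0
entry J[1][0] = 0.8660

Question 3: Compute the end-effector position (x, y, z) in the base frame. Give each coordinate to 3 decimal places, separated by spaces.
after link 1: o_1 = (2.0000, 0.0000, 3.0000)
after link 2: o_2 = (0.0000, 0.0000, -0.4641)
after link 3: o_3 = (0.8660, 1.0000, -0.9641)

0.866 1.000 -0.964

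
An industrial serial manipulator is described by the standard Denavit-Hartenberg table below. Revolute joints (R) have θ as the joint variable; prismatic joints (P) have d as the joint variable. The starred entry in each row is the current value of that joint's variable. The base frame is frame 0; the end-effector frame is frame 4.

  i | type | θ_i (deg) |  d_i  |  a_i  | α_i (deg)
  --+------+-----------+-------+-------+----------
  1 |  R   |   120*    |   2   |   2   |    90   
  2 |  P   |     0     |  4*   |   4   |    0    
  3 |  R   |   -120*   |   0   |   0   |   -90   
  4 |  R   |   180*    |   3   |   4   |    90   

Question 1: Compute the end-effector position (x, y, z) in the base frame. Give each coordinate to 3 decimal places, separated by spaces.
after link 1: o_1 = (-1.0000, 1.7321, 2.0000)
after link 2: o_2 = (0.4641, 7.1962, 2.0000)
after link 3: o_3 = (0.4641, 7.1962, 2.0000)
after link 4: o_4 = (-1.8349, 11.1782, 3.9641)

-1.835 11.178 3.964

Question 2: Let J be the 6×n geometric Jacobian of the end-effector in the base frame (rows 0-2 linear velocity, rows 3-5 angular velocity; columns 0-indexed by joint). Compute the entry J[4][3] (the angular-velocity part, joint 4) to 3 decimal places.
0.750

axis z_3 = (-0.4330,0.7500,-0.5000); lever o_n−o_3 = (-2.2990,3.9821,1.9641)
cross product → J_v[:, 3] = (3.4641,2.0000,0.0000)
J_ω[:, 3] = z_3
entry J[4][3] = 0.7500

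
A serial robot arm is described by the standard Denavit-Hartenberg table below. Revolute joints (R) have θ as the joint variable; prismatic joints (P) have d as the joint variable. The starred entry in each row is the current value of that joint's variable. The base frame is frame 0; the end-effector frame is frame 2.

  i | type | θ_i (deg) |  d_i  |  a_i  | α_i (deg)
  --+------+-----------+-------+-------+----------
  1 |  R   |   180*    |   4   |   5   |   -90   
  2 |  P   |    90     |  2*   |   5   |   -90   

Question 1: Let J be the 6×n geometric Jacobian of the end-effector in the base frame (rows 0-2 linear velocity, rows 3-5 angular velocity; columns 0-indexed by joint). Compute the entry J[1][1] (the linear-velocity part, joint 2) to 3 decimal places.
prismatic axis z_1 = (-0.0000,-1.0000,0.0000)
J_v[:, 1] = z_1; J_ω[:, 1] = (0,0,0)
entry J[1][1] = -1.0000

-1.000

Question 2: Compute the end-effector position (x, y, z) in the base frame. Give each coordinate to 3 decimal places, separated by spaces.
after link 1: o_1 = (-5.0000, 0.0000, 4.0000)
after link 2: o_2 = (-5.0000, -2.0000, -1.0000)

-5.000 -2.000 -1.000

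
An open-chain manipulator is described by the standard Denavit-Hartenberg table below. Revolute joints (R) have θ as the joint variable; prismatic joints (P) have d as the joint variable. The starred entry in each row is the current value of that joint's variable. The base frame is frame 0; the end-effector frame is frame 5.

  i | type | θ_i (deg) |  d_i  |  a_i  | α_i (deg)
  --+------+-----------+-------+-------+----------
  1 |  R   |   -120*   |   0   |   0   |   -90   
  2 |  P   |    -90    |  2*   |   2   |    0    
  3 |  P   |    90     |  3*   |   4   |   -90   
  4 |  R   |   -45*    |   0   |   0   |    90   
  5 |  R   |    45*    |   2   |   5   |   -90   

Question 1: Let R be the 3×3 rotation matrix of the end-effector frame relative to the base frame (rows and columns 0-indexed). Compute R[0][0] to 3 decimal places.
0.183

End-effector x-axis (col 0 of R) = (0.1830,-0.6830,-0.7071)
R[0][0] = 0.1830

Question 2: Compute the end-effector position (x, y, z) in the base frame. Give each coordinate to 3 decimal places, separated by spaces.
5.177 -8.862 -1.536

after link 1: o_1 = (0.0000, 0.0000, 0.0000)
after link 2: o_2 = (1.7321, -1.0000, 2.0000)
after link 3: o_3 = (2.3301, -5.9641, 2.0000)
after link 4: o_4 = (2.3301, -5.9641, 2.0000)
after link 5: o_5 = (5.1770, -8.8615, -1.5355)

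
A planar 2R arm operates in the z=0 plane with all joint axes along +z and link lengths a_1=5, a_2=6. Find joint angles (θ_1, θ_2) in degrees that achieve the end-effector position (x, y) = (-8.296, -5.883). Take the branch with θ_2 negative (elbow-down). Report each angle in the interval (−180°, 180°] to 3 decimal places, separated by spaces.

cos θ_2 = (103.4333−5²−6²)/(2·5·6) = 0.7072; θ_2 = -44.9907° (elbow-down)
β = atan2(-5.8830,-8.2960) = -144.6581°; ψ = atan2(-4.2420,9.2433) = -24.6513°
θ_1 = β − ψ = -120.0068°

-120.007 -44.991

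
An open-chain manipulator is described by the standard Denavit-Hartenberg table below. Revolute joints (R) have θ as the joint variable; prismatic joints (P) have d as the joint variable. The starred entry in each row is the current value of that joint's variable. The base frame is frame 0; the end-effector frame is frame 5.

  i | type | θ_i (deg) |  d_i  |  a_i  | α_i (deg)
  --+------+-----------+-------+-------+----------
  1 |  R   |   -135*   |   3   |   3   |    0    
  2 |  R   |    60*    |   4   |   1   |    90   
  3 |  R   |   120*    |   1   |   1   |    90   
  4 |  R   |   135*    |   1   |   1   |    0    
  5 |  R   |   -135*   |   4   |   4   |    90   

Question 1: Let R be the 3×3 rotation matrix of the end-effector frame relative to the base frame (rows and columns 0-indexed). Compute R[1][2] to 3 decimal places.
End-effector z-axis (col 2 of R) = (0.9659,0.2588,0.0000)
R[1][2] = 0.2588

0.259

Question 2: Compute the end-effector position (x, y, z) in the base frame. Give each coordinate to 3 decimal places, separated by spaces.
after link 1: o_1 = (-2.1213, -2.1213, 3.0000)
after link 2: o_2 = (-1.8625, -3.0872, 7.0000)
after link 3: o_3 = (-2.9578, -2.8631, 7.8660)
after link 4: o_4 = (-3.3252, -4.2241, 7.7537)
after link 5: o_5 = (-2.9463, -5.6384, 13.2178)

-2.946 -5.638 13.218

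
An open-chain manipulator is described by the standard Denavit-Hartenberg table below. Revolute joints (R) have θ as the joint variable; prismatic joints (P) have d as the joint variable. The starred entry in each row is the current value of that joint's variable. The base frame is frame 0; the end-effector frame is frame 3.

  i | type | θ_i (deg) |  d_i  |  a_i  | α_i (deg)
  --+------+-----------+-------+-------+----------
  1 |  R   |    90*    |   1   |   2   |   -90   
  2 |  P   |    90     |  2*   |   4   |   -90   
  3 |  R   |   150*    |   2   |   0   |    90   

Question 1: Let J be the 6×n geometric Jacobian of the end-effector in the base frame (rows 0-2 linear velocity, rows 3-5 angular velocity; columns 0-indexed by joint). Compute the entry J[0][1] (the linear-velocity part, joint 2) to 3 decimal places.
-1.000

prismatic axis z_1 = (-1.0000,0.0000,0.0000)
J_v[:, 1] = z_1; J_ω[:, 1] = (0,0,0)
entry J[0][1] = -1.0000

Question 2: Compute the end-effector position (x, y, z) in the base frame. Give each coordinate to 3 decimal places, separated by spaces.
-2.000 0.000 -3.000

after link 1: o_1 = (0.0000, 2.0000, 1.0000)
after link 2: o_2 = (-2.0000, 2.0000, -3.0000)
after link 3: o_3 = (-2.0000, 0.0000, -3.0000)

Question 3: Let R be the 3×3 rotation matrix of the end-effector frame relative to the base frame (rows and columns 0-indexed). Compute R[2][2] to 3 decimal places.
End-effector z-axis (col 2 of R) = (0.8660,-0.0000,-0.5000)
R[2][2] = -0.5000

-0.500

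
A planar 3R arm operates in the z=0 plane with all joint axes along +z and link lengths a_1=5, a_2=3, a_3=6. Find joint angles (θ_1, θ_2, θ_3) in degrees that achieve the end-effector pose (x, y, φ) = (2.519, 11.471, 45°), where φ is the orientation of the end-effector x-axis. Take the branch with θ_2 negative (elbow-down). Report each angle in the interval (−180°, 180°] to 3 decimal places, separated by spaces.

wrist centre = target − a_3·(cos φ, sin φ) = (-1.7236, 7.2284)
cos θ_2 = (55.2201−5²−3²)/(2·5·3) = 0.7073; θ_2 = -44.9813° (elbow-down)
β = atan2(7.2284,-1.7236) = 103.4120°; ψ = atan2(-2.1206,7.1220) = -16.5813°
θ_1 = β − ψ = 119.9933°
θ_3 = φ − θ_1 − θ_2 = -30.0120° (wrapped to (-180°,180°])

119.993 -44.981 -30.012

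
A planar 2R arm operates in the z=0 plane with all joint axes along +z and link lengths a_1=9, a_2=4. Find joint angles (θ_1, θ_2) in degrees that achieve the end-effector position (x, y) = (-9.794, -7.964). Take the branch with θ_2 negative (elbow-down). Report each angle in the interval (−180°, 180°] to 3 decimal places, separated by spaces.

-131.765 -30.010

cos θ_2 = (159.3477−9²−4²)/(2·9·4) = 0.8659; θ_2 = -30.0097° (elbow-down)
β = atan2(-7.9640,-9.7940) = -140.8837°; ψ = atan2(-2.0006,12.4638) = -9.1189°
θ_1 = β − ψ = -131.7648°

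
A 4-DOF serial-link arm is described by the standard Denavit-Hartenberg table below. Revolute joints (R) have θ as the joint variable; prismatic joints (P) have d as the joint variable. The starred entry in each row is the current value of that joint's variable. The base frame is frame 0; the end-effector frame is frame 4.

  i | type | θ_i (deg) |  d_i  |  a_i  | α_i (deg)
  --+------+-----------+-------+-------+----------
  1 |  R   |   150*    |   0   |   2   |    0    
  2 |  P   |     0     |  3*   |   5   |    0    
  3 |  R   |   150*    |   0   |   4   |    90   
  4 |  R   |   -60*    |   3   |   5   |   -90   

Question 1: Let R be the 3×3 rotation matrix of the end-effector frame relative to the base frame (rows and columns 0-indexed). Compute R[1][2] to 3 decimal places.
-0.750

End-effector z-axis (col 2 of R) = (0.4330,-0.7500,0.5000)
R[1][2] = -0.7500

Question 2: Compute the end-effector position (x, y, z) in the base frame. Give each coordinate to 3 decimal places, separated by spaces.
-5.410 -3.629 -1.330

after link 1: o_1 = (-1.7321, 1.0000, 0.0000)
after link 2: o_2 = (-6.0622, 3.5000, 3.0000)
after link 3: o_3 = (-4.0622, 0.0359, 3.0000)
after link 4: o_4 = (-5.4103, -3.6292, -1.3301)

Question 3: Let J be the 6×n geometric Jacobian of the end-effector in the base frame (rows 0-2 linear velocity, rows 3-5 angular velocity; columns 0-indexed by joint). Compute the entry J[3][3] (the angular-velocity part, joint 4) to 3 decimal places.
axis z_3 = (-0.8660,-0.5000,0.0000); lever o_n−o_3 = (-1.3481,-3.6651,-4.3301)
cross product → J_v[:, 3] = (2.1651,-3.7500,2.5000)
J_ω[:, 3] = z_3
entry J[3][3] = -0.8660

-0.866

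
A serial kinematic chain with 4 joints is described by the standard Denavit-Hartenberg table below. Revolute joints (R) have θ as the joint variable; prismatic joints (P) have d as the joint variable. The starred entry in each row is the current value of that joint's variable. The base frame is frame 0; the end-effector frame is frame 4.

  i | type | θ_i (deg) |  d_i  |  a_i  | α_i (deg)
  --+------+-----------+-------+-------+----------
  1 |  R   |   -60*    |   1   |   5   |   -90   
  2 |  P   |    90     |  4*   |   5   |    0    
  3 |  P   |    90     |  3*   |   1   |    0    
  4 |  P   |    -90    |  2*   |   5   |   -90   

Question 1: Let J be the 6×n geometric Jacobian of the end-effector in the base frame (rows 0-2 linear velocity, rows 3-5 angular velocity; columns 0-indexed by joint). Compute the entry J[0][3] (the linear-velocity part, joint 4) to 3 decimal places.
prismatic axis z_3 = (0.8660,0.5000,0.0000)
J_v[:, 3] = z_3; J_ω[:, 3] = (0,0,0)
entry J[0][3] = 0.8660

0.866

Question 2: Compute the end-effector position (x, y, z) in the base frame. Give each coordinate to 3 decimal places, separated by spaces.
after link 1: o_1 = (2.5000, -4.3301, 1.0000)
after link 2: o_2 = (5.9641, -2.3301, -4.0000)
after link 3: o_3 = (8.0622, 0.0359, -4.0000)
after link 4: o_4 = (9.7942, 1.0359, -9.0000)

9.794 1.036 -9.000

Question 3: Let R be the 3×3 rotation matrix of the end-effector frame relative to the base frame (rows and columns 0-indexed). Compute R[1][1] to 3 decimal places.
End-effector y-axis (col 1 of R) = (-0.8660,-0.5000,-0.0000)
R[1][1] = -0.5000

-0.500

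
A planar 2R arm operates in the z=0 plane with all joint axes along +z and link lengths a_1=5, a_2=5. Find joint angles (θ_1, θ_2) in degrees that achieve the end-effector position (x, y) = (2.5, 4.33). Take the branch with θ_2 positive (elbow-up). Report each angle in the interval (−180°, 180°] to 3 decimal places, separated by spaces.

cos θ_2 = (24.9989−5²−5²)/(2·5·5) = -0.5000; θ_2 = 120.0015° (elbow-up)
β = atan2(4.3300,2.5000) = 59.9993°; ψ = atan2(4.3301,2.4999) = 60.0007°
θ_1 = β − ψ = -0.0015°

-0.001 120.001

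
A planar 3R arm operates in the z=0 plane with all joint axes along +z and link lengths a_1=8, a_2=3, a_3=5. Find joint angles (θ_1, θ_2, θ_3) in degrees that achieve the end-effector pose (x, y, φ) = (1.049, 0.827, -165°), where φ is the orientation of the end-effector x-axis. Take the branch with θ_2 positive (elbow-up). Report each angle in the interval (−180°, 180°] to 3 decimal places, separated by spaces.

-0.001 135.003 59.999

wrist centre = target − a_3·(cos φ, sin φ) = (5.8786, 2.1211)
cos θ_2 = (39.0573−8²−3²)/(2·8·3) = -0.7071; θ_2 = 135.0026° (elbow-up)
β = atan2(2.1211,5.8786) = 19.8402°; ψ = atan2(2.1212,5.8786) = 19.8414°
θ_1 = β − ψ = -0.0013°
θ_3 = φ − θ_1 − θ_2 = 59.9986° (wrapped to (-180°,180°])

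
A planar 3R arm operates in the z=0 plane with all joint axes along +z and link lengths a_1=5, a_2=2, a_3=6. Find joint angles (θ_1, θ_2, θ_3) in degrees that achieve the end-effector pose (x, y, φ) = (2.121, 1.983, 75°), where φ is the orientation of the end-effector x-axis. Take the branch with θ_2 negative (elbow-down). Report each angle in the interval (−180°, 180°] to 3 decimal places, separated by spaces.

wrist centre = target − a_3·(cos φ, sin φ) = (0.5681, -3.8126)
cos θ_2 = (14.8583−5²−2²)/(2·5·2) = -0.7071; θ_2 = -134.9982° (elbow-down)
β = atan2(-3.8126,0.5681) = -81.5251°; ψ = atan2(-1.4143,3.5858) = -21.5244°
θ_1 = β − ψ = -60.0007°
θ_3 = φ − θ_1 − θ_2 = -90.0010° (wrapped to (-180°,180°])

-60.001 -134.998 -90.001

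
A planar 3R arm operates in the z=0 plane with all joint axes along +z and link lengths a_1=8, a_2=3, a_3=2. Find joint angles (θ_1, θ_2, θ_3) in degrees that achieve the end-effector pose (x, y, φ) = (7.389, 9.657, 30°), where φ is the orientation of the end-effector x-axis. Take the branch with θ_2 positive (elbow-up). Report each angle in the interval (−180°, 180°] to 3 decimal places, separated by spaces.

wrist centre = target − a_3·(cos φ, sin φ) = (5.6569, 8.6570)
cos θ_2 = (106.9447−8²−3²)/(2·8·3) = 0.7072; θ_2 = 44.9939° (elbow-up)
β = atan2(8.6570,5.6569) = 56.8372°; ψ = atan2(2.1211,10.1215) = 11.8358°
θ_1 = β − ψ = 45.0015°
θ_3 = φ − θ_1 − θ_2 = -59.9954° (wrapped to (-180°,180°])

45.001 44.994 -59.995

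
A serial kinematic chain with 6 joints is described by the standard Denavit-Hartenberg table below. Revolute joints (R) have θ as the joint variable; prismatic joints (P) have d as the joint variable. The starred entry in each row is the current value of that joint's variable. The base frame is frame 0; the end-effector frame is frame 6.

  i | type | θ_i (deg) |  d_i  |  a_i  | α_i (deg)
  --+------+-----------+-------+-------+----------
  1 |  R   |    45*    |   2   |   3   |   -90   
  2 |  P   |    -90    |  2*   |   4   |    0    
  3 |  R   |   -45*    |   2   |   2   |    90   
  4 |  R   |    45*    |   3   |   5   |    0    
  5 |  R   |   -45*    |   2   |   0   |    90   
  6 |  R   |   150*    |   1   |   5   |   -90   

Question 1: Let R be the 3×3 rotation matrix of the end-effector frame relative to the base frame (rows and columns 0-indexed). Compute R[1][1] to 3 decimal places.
End-effector y-axis (col 1 of R) = (-0.7071,0.7071,0.0000)
R[1][1] = 0.7071

0.707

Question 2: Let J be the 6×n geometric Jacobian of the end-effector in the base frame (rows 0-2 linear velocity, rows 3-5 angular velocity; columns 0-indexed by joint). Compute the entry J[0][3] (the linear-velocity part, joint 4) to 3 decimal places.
1.830

axis z_3 = (-0.5000,-0.5000,-0.7071); lever o_n−o_3 = (-5.1456,-1.5598,-5.8652)
cross product → J_v[:, 3] = (1.8296,0.7059,-1.7929)
J_ω[:, 3] = z_3
entry J[0][3] = 1.8296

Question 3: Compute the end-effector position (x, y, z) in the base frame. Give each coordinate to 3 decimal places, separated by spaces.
-6.853 2.390 1.549

after link 1: o_1 = (2.1213, 2.1213, 2.0000)
after link 2: o_2 = (0.7071, 3.5355, 6.0000)
after link 3: o_3 = (-1.7071, 3.9497, 7.4142)
after link 4: o_4 = (-7.4749, 3.1820, 7.7929)
after link 5: o_5 = (-8.4749, 2.1820, 6.3787)
after link 6: o_6 = (-6.8527, 2.3899, 1.5491)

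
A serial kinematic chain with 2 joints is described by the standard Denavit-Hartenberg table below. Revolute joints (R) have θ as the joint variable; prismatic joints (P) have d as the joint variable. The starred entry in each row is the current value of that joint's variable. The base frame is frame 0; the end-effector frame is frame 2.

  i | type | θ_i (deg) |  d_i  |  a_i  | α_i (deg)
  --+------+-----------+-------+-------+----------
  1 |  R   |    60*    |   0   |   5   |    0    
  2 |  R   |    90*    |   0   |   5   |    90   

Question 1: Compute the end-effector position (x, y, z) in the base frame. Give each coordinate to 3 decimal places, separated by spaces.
after link 1: o_1 = (2.5000, 4.3301, 0.0000)
after link 2: o_2 = (-1.8301, 6.8301, 0.0000)

-1.830 6.830 0.000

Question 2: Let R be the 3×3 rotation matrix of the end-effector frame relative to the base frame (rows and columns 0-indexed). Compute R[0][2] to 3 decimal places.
0.500

End-effector z-axis (col 2 of R) = (0.5000,0.8660,0.0000)
R[0][2] = 0.5000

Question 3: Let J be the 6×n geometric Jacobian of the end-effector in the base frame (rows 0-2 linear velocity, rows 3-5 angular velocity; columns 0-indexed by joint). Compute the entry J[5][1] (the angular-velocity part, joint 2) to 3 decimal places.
axis z_1 = (0.0000,0.0000,1.0000); lever o_n−o_1 = (-4.3301,2.5000,0.0000)
cross product → J_v[:, 1] = (-2.5000,-4.3301,0.0000)
J_ω[:, 1] = z_1
entry J[5][1] = 1.0000

1.000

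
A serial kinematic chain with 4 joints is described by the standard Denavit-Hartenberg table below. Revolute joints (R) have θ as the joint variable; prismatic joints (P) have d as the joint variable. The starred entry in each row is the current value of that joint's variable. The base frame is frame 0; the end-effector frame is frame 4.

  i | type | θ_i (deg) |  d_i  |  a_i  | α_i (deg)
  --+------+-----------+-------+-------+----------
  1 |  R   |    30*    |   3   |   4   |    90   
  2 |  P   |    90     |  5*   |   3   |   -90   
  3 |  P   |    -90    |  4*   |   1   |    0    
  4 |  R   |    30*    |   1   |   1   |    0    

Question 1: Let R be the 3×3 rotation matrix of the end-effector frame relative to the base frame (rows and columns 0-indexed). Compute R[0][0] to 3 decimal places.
0.433

End-effector x-axis (col 0 of R) = (0.4330,-0.7500,0.5000)
R[0][0] = 0.4330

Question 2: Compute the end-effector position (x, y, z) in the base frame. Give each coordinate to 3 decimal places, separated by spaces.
2.567 -6.446 6.500

after link 1: o_1 = (3.4641, 2.0000, 3.0000)
after link 2: o_2 = (5.9641, -2.3301, 6.0000)
after link 3: o_3 = (3.0000, -5.1962, 6.0000)
after link 4: o_4 = (2.5670, -6.4462, 6.5000)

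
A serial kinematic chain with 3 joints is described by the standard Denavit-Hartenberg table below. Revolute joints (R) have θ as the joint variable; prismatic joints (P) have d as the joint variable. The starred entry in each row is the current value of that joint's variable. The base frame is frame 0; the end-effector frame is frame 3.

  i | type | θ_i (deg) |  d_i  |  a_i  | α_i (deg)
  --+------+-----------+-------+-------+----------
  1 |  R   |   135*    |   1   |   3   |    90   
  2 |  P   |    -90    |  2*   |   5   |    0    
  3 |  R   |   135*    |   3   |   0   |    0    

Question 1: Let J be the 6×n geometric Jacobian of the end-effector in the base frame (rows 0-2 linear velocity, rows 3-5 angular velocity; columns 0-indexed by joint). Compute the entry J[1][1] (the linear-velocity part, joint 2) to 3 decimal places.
prismatic axis z_1 = (0.7071,0.7071,0.0000)
J_v[:, 1] = z_1; J_ω[:, 1] = (0,0,0)
entry J[1][1] = 0.7071

0.707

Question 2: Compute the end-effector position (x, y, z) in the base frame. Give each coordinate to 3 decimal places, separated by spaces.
after link 1: o_1 = (-2.1213, 2.1213, 1.0000)
after link 2: o_2 = (-0.7071, 3.5355, -4.0000)
after link 3: o_3 = (1.4142, 5.6569, -4.0000)

1.414 5.657 -4.000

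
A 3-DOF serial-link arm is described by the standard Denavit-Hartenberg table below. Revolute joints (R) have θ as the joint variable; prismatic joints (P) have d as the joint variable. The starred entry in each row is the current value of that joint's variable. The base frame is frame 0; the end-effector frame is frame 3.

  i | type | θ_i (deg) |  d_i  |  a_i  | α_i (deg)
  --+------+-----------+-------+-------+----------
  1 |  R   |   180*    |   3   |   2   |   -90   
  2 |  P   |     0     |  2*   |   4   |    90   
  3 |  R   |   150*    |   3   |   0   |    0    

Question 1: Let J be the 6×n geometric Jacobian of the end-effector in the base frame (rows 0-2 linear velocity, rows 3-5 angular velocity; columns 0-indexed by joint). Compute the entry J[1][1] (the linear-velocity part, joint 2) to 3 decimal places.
-1.000

prismatic axis z_1 = (-0.0000,-1.0000,0.0000)
J_v[:, 1] = z_1; J_ω[:, 1] = (0,0,0)
entry J[1][1] = -1.0000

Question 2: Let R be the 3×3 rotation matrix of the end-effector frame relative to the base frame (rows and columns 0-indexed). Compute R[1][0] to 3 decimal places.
-0.500

End-effector x-axis (col 0 of R) = (0.8660,-0.5000,0.0000)
R[1][0] = -0.5000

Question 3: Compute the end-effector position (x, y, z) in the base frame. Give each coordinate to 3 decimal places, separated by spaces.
-6.000 -2.000 6.000

after link 1: o_1 = (-2.0000, 0.0000, 3.0000)
after link 2: o_2 = (-6.0000, -2.0000, 3.0000)
after link 3: o_3 = (-6.0000, -2.0000, 6.0000)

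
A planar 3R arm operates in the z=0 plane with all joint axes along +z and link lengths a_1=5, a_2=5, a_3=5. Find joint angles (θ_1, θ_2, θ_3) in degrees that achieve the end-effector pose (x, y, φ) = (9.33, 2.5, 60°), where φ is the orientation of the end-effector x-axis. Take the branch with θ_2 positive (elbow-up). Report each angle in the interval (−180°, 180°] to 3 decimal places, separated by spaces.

wrist centre = target − a_3·(cos φ, sin φ) = (6.8300, -1.8301)
cos θ_2 = (49.9983−5²−5²)/(2·5·5) = -0.0000; θ_2 = 90.0020° (elbow-up)
β = atan2(-1.8301,6.8300) = -15.0003°; ψ = atan2(5.0000,4.9998) = 45.0010°
θ_1 = β − ψ = -60.0013°
θ_3 = φ − θ_1 − θ_2 = 29.9993° (wrapped to (-180°,180°])

-60.001 90.002 29.999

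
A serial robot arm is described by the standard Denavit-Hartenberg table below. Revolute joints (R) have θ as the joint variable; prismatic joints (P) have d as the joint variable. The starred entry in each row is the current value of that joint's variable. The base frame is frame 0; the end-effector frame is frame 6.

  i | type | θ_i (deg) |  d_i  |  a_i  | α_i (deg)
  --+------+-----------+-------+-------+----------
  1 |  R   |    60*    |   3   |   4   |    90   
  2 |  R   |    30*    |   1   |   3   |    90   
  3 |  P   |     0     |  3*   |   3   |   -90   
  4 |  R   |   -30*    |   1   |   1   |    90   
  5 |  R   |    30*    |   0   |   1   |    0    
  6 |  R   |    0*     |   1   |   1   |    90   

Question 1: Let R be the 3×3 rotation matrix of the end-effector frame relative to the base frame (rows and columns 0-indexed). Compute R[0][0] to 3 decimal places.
0.866

End-effector x-axis (col 0 of R) = (0.8660,0.5000,0.0000)
R[0][0] = 0.8660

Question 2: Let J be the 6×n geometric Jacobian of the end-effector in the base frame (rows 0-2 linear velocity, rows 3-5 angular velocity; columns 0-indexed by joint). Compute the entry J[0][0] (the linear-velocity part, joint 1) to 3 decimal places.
axis z_0 = ẑ; lever o_n−o_0 = (9.3122,10.1292,2.4019)
cross product → J_v[:, 0] = (-10.1292,9.3122,0.0000)
J_ω[:, 0] = z_0
entry J[0][0] = -10.1292

-10.129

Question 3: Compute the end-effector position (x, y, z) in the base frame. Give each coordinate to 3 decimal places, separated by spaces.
9.312 10.129 2.402

after link 1: o_1 = (2.0000, 3.4641, 3.0000)
after link 2: o_2 = (4.1651, 5.2141, 4.5000)
after link 3: o_3 = (6.2141, 8.7631, 3.4019)
after link 4: o_4 = (7.5801, 9.1292, 3.4019)
after link 5: o_5 = (8.4462, 9.6292, 3.4019)
after link 6: o_6 = (9.3122, 10.1292, 2.4019)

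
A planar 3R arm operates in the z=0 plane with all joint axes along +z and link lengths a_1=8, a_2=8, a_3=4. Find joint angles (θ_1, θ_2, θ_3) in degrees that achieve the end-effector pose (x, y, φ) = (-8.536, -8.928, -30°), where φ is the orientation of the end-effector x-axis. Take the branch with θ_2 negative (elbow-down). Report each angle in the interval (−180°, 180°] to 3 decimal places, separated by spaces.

wrist centre = target − a_3·(cos φ, sin φ) = (-12.0001, -6.9280)
cos θ_2 = (191.9996−8²−8²)/(2·8·8) = 0.5000; θ_2 = -60.0002° (elbow-down)
β = atan2(-6.9280,-12.0001) = -150.0009°; ψ = atan2(-6.9282,12.0000) = -30.0001°
θ_1 = β − ψ = -120.0008°
θ_3 = φ − θ_1 − θ_2 = 150.0010° (wrapped to (-180°,180°])

-120.001 -60.000 150.001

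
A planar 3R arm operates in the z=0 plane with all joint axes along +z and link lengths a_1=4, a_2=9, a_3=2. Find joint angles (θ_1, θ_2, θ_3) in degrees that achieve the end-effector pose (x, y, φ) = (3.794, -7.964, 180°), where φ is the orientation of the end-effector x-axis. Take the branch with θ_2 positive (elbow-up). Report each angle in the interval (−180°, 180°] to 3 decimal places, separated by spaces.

-120.004 90.003 -150.000

wrist centre = target − a_3·(cos φ, sin φ) = (5.7940, -7.9640)
cos θ_2 = (96.9957−4²−9²)/(2·4·9) = -0.0001; θ_2 = 90.0034° (elbow-up)
β = atan2(-7.9640,5.7940) = -53.9632°; ψ = atan2(9.0000,3.9995) = 66.0403°
θ_1 = β − ψ = -120.0036°
θ_3 = φ − θ_1 − θ_2 = -149.9998° (wrapped to (-180°,180°])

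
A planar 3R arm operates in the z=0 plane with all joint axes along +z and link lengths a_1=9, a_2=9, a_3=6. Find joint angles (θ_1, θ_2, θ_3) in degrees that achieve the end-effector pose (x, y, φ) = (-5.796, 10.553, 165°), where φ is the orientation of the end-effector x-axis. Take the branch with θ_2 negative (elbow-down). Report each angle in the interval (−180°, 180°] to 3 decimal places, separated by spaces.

150.003 -119.999 134.997

wrist centre = target − a_3·(cos φ, sin φ) = (-0.0004, 9.0001)
cos θ_2 = (81.0015−9²−9²)/(2·9·9) = -0.5000; θ_2 = -119.9994° (elbow-down)
β = atan2(9.0001,-0.0004) = 90.0028°; ψ = atan2(-7.7943,4.5001) = -59.9997°
θ_1 = β − ψ = 150.0025°
θ_3 = φ − θ_1 − θ_2 = 134.9969° (wrapped to (-180°,180°])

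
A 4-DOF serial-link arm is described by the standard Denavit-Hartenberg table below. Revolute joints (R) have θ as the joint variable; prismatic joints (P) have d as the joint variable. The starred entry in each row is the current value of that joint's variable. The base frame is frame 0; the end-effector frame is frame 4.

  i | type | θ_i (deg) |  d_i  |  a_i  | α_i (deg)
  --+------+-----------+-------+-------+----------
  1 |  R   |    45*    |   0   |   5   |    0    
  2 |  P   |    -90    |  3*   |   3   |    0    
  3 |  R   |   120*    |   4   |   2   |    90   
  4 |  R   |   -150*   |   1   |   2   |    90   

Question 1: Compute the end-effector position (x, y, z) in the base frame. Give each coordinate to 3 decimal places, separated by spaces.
6.692 1.414 6.000

after link 1: o_1 = (3.5355, 3.5355, 0.0000)
after link 2: o_2 = (5.6569, 1.4142, 3.0000)
after link 3: o_3 = (6.1745, 3.3461, 7.0000)
after link 4: o_4 = (6.6921, 1.4142, 6.0000)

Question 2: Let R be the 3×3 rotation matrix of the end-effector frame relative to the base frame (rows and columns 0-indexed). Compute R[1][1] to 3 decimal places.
-0.259

End-effector y-axis (col 1 of R) = (0.9659,-0.2588,0.0000)
R[1][1] = -0.2588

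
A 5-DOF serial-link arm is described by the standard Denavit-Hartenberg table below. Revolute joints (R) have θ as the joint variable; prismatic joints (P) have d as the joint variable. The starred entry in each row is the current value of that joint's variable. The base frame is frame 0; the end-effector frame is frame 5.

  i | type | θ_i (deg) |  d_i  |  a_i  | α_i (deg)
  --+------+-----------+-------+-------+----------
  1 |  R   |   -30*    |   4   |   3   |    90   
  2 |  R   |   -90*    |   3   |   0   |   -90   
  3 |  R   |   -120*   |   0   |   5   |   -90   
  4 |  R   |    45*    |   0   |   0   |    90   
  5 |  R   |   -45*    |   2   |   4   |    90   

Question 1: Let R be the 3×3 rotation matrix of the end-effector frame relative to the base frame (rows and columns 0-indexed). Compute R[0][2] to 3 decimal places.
0.826

End-effector z-axis (col 2 of R) = (0.8263,0.4312,0.3624)
R[0][2] = 0.8263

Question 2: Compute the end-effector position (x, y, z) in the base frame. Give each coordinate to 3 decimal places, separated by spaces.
-2.346 -8.891 10.657

after link 1: o_1 = (2.5981, -1.5000, 4.0000)
after link 2: o_2 = (1.0981, -4.0981, 4.0000)
after link 3: o_3 = (-1.0670, -7.8481, 6.5000)
after link 4: o_4 = (-1.0670, -7.8481, 6.5000)
after link 5: o_5 = (-2.3456, -8.8911, 10.6566)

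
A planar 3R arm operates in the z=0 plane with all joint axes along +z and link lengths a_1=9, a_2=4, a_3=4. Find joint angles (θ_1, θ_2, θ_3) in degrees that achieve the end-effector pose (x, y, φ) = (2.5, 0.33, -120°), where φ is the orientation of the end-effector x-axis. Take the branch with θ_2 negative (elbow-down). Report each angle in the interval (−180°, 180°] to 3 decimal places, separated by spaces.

59.998 -150.002 -29.997

wrist centre = target − a_3·(cos φ, sin φ) = (4.5000, 3.7941)
cos θ_2 = (34.6452−9²−4²)/(2·9·4) = -0.8660; θ_2 = -150.0015° (elbow-down)
β = atan2(3.7941,4.5000) = 40.1354°; ψ = atan2(-1.9999,5.5358) = -19.8630°
θ_1 = β − ψ = 59.9984°
θ_3 = φ − θ_1 − θ_2 = -29.9968° (wrapped to (-180°,180°])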